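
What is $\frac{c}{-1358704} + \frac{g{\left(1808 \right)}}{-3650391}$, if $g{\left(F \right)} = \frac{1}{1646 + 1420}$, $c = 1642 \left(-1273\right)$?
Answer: $\frac{5848615900365923}{3801687354026856} \approx 1.5384$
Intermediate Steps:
$c = -2090266$
$g{\left(F \right)} = \frac{1}{3066}$
$\frac{c}{-1358704} + \frac{g{\left(1808 \right)}}{-3650391} = - \frac{2090266}{-1358704} + \frac{1}{3066 \left(-3650391\right)} = \left(-2090266\right) \left(- \frac{1}{1358704}\right) + \frac{1}{3066} \left(- \frac{1}{3650391}\right) = \frac{1045133}{679352} - \frac{1}{11192098806} = \frac{5848615900365923}{3801687354026856}$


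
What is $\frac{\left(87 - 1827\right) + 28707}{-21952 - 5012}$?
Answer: $- \frac{8989}{8988} \approx -1.0001$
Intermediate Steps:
$\frac{\left(87 - 1827\right) + 28707}{-21952 - 5012} = \frac{\left(87 - 1827\right) + 28707}{-26964} = \left(-1740 + 28707\right) \left(- \frac{1}{26964}\right) = 26967 \left(- \frac{1}{26964}\right) = - \frac{8989}{8988}$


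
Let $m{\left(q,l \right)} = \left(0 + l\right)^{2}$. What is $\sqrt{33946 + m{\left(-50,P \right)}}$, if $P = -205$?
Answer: $\sqrt{75971} \approx 275.63$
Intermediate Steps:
$m{\left(q,l \right)} = l^{2}$
$\sqrt{33946 + m{\left(-50,P \right)}} = \sqrt{33946 + \left(-205\right)^{2}} = \sqrt{33946 + 42025} = \sqrt{75971}$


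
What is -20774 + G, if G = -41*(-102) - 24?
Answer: -16616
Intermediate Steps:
G = 4158 (G = 4182 - 24 = 4158)
-20774 + G = -20774 + 4158 = -16616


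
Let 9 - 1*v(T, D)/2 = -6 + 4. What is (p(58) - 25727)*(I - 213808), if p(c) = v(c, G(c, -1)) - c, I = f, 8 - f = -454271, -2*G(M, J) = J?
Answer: -6195254373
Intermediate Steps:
G(M, J) = -J/2
v(T, D) = 22 (v(T, D) = 18 - 2*(-6 + 4) = 18 - 2*(-2) = 18 + 4 = 22)
f = 454279 (f = 8 - 1*(-454271) = 8 + 454271 = 454279)
I = 454279
p(c) = 22 - c
(p(58) - 25727)*(I - 213808) = ((22 - 1*58) - 25727)*(454279 - 213808) = ((22 - 58) - 25727)*240471 = (-36 - 25727)*240471 = -25763*240471 = -6195254373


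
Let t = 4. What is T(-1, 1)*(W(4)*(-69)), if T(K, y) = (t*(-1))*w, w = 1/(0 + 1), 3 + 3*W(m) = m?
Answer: 92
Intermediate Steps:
W(m) = -1 + m/3
w = 1 (w = 1/1 = 1)
T(K, y) = -4 (T(K, y) = (4*(-1))*1 = -4*1 = -4)
T(-1, 1)*(W(4)*(-69)) = -4*(-1 + (⅓)*4)*(-69) = -4*(-1 + 4/3)*(-69) = -4*(-69)/3 = -4*(-23) = 92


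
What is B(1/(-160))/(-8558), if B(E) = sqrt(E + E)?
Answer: -I*sqrt(5)/171160 ≈ -1.3064e-5*I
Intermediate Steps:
B(E) = sqrt(2)*sqrt(E) (B(E) = sqrt(2*E) = sqrt(2)*sqrt(E))
B(1/(-160))/(-8558) = (sqrt(2)*sqrt(1/(-160)))/(-8558) = (sqrt(2)*sqrt(-1/160))*(-1/8558) = (sqrt(2)*(I*sqrt(10)/40))*(-1/8558) = (I*sqrt(5)/20)*(-1/8558) = -I*sqrt(5)/171160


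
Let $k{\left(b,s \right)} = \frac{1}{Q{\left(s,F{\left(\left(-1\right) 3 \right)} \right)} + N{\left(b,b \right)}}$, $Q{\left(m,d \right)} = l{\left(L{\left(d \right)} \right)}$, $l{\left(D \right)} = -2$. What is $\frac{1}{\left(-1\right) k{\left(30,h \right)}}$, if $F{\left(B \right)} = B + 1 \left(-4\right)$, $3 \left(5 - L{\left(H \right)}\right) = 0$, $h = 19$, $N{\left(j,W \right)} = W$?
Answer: $-28$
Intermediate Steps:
$L{\left(H \right)} = 5$ ($L{\left(H \right)} = 5 - 0 = 5 + 0 = 5$)
$F{\left(B \right)} = -4 + B$ ($F{\left(B \right)} = B - 4 = -4 + B$)
$Q{\left(m,d \right)} = -2$
$k{\left(b,s \right)} = \frac{1}{-2 + b}$
$\frac{1}{\left(-1\right) k{\left(30,h \right)}} = \frac{1}{\left(-1\right) \frac{1}{-2 + 30}} = \frac{1}{\left(-1\right) \frac{1}{28}} = \frac{1}{- \frac{1}{28}} = -28$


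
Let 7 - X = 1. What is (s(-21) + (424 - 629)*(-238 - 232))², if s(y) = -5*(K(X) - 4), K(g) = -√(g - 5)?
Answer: 9288140625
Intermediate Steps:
X = 6 (X = 7 - 1*1 = 7 - 1 = 6)
K(g) = -√(-5 + g)
s(y) = 25 (s(y) = -5*(-√(-5 + 6) - 4) = -5*(-√1 - 4) = -5*(-1*1 - 4) = -5*(-1 - 4) = -5*(-5) = 25)
(s(-21) + (424 - 629)*(-238 - 232))² = (25 + (424 - 629)*(-238 - 232))² = (25 - 205*(-470))² = (25 + 96350)² = 96375² = 9288140625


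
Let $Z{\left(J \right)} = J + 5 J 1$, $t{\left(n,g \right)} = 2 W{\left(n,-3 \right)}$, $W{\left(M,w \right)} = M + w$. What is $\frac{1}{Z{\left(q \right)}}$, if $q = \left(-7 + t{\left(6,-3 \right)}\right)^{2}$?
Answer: $\frac{1}{6} \approx 0.16667$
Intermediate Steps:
$t{\left(n,g \right)} = -6 + 2 n$ ($t{\left(n,g \right)} = 2 \left(n - 3\right) = 2 \left(-3 + n\right) = -6 + 2 n$)
$q = 1$ ($q = \left(-7 + \left(-6 + 2 \cdot 6\right)\right)^{2} = \left(-7 + \left(-6 + 12\right)\right)^{2} = \left(-7 + 6\right)^{2} = \left(-1\right)^{2} = 1$)
$Z{\left(J \right)} = 6 J$ ($Z{\left(J \right)} = J + 5 J = 6 J$)
$\frac{1}{Z{\left(q \right)}} = \frac{1}{6 \cdot 1} = \frac{1}{6}$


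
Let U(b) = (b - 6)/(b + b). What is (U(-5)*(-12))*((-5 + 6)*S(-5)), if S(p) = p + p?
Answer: 132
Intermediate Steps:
S(p) = 2*p
U(b) = (-6 + b)/(2*b) (U(b) = (-6 + b)/((2*b)) = (-6 + b)*(1/(2*b)) = (-6 + b)/(2*b))
(U(-5)*(-12))*((-5 + 6)*S(-5)) = (((½)*(-6 - 5)/(-5))*(-12))*((-5 + 6)*(2*(-5))) = (((½)*(-⅕)*(-11))*(-12))*(1*(-10)) = ((11/10)*(-12))*(-10) = -66/5*(-10) = 132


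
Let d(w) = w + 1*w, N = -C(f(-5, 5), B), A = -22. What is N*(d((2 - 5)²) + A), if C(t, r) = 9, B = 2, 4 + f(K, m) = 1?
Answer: 36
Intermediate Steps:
f(K, m) = -3 (f(K, m) = -4 + 1 = -3)
N = -9 (N = -1*9 = -9)
d(w) = 2*w (d(w) = w + w = 2*w)
N*(d((2 - 5)²) + A) = -9*(2*(2 - 5)² - 22) = -9*(2*(-3)² - 22) = -9*(2*9 - 22) = -9*(18 - 22) = -9*(-4) = 36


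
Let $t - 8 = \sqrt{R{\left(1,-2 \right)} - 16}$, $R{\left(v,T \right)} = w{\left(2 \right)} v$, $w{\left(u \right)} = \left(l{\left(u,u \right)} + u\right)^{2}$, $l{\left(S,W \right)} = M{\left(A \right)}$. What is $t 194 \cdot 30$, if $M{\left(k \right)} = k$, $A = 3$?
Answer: $64020$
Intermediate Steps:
$l{\left(S,W \right)} = 3$
$w{\left(u \right)} = \left(3 + u\right)^{2}$
$R{\left(v,T \right)} = 25 v$ ($R{\left(v,T \right)} = \left(3 + 2\right)^{2} v = 5^{2} v = 25 v$)
$t = 11$ ($t = 8 + \sqrt{25 \cdot 1 - 16} = 8 + \sqrt{25 - 16} = 8 + \sqrt{9} = 8 + 3 = 11$)
$t 194 \cdot 30 = 11 \cdot 194 \cdot 30 = 11 \cdot 5820 = 64020$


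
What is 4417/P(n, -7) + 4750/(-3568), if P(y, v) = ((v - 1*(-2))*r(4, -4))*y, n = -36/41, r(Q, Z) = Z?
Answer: -40598381/160560 ≈ -252.85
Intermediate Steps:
n = -36/41 (n = -36*1/41 = -36/41 ≈ -0.87805)
P(y, v) = y*(-8 - 4*v) (P(y, v) = ((v - 1*(-2))*(-4))*y = ((v + 2)*(-4))*y = ((2 + v)*(-4))*y = (-8 - 4*v)*y = y*(-8 - 4*v))
4417/P(n, -7) + 4750/(-3568) = 4417/((-4*(-36/41)*(2 - 7))) + 4750/(-3568) = 4417/((-4*(-36/41)*(-5))) + 4750*(-1/3568) = 4417/(-720/41) - 2375/1784 = 4417*(-41/720) - 2375/1784 = -181097/720 - 2375/1784 = -40598381/160560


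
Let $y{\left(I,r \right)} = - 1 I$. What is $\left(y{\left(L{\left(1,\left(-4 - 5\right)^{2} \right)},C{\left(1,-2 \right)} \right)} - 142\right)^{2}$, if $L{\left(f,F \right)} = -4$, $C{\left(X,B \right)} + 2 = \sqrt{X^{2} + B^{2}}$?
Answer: $19044$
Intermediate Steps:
$C{\left(X,B \right)} = -2 + \sqrt{B^{2} + X^{2}}$ ($C{\left(X,B \right)} = -2 + \sqrt{X^{2} + B^{2}} = -2 + \sqrt{B^{2} + X^{2}}$)
$y{\left(I,r \right)} = - I$
$\left(y{\left(L{\left(1,\left(-4 - 5\right)^{2} \right)},C{\left(1,-2 \right)} \right)} - 142\right)^{2} = \left(\left(-1\right) \left(-4\right) - 142\right)^{2} = \left(4 - 142\right)^{2} = \left(-138\right)^{2} = 19044$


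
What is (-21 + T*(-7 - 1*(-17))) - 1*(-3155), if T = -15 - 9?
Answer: 2894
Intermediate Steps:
T = -24
(-21 + T*(-7 - 1*(-17))) - 1*(-3155) = (-21 - 24*(-7 - 1*(-17))) - 1*(-3155) = (-21 - 24*(-7 + 17)) + 3155 = (-21 - 24*10) + 3155 = (-21 - 240) + 3155 = -261 + 3155 = 2894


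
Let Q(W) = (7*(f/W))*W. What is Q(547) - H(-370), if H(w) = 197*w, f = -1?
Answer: 72883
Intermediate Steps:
Q(W) = -7 (Q(W) = (7*(-1/W))*W = (-7/W)*W = -7)
Q(547) - H(-370) = -7 - 197*(-370) = -7 - 1*(-72890) = -7 + 72890 = 72883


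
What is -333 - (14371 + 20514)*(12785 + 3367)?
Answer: -563462853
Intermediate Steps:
-333 - (14371 + 20514)*(12785 + 3367) = -333 - 34885*16152 = -333 - 1*563462520 = -333 - 563462520 = -563462853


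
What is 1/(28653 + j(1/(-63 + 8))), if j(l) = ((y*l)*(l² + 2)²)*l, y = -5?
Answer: 5536128125/158626642551024 ≈ 3.4900e-5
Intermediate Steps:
j(l) = -5*l²*(2 + l²)² (j(l) = ((-5*l)*(l² + 2)²)*l = ((-5*l)*(2 + l²)²)*l = (-5*l*(2 + l²)²)*l = -5*l²*(2 + l²)²)
1/(28653 + j(1/(-63 + 8))) = 1/(28653 - 5*(1/(-63 + 8))²*(2 + (1/(-63 + 8))²)²) = 1/(28653 - 5*(1/(-55))²*(2 + (1/(-55))²)²) = 1/(28653 - 5*(-1/55)²*(2 + (-1/55)²)²) = 1/(28653 - 5*1/3025*(2 + 1/3025)²) = 1/(28653 - 5*1/3025*(6051/3025)²) = 1/(28653 - 5*1/3025*36614601/9150625) = 1/(28653 - 36614601/5536128125) = 1/(158626642551024/5536128125) = 5536128125/158626642551024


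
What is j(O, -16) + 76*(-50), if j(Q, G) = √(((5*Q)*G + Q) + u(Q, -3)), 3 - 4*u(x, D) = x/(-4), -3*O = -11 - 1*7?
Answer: -3800 + I*√7566/4 ≈ -3800.0 + 21.746*I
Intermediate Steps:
O = 6 (O = -(-11 - 1*7)/3 = -(-11 - 7)/3 = -⅓*(-18) = 6)
u(x, D) = ¾ + x/16 (u(x, D) = ¾ - x/(4*(-4)) = ¾ - x*(-1)/(4*4) = ¾ - (-1)*x/16 = ¾ + x/16)
j(Q, G) = √(¾ + 17*Q/16 + 5*G*Q) (j(Q, G) = √(((5*Q)*G + Q) + (¾ + Q/16)) = √((5*G*Q + Q) + (¾ + Q/16)) = √((Q + 5*G*Q) + (¾ + Q/16)) = √(¾ + 17*Q/16 + 5*G*Q))
j(O, -16) + 76*(-50) = √(12 + 17*6 + 80*(-16)*6)/4 + 76*(-50) = √(12 + 102 - 7680)/4 - 3800 = √(-7566)/4 - 3800 = (I*√7566)/4 - 3800 = I*√7566/4 - 3800 = -3800 + I*√7566/4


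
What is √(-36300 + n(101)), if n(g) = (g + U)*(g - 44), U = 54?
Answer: I*√27465 ≈ 165.73*I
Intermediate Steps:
n(g) = (-44 + g)*(54 + g) (n(g) = (g + 54)*(g - 44) = (54 + g)*(-44 + g) = (-44 + g)*(54 + g))
√(-36300 + n(101)) = √(-36300 + (-2376 + 101² + 10*101)) = √(-36300 + (-2376 + 10201 + 1010)) = √(-36300 + 8835) = √(-27465) = I*√27465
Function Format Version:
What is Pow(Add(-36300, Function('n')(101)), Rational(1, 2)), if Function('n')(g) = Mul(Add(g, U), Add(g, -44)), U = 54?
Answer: Mul(I, Pow(27465, Rational(1, 2))) ≈ Mul(165.73, I)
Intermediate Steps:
Function('n')(g) = Mul(Add(-44, g), Add(54, g)) (Function('n')(g) = Mul(Add(g, 54), Add(g, -44)) = Mul(Add(54, g), Add(-44, g)) = Mul(Add(-44, g), Add(54, g)))
Pow(Add(-36300, Function('n')(101)), Rational(1, 2)) = Pow(Add(-36300, Add(-2376, Pow(101, 2), Mul(10, 101))), Rational(1, 2)) = Pow(Add(-36300, Add(-2376, 10201, 1010)), Rational(1, 2)) = Pow(Add(-36300, 8835), Rational(1, 2)) = Pow(-27465, Rational(1, 2)) = Mul(I, Pow(27465, Rational(1, 2)))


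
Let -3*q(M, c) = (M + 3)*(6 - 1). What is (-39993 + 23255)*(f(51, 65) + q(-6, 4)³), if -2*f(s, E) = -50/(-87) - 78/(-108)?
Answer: -1086488687/522 ≈ -2.0814e+6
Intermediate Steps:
q(M, c) = -5 - 5*M/3 (q(M, c) = -(M + 3)*(6 - 1)/3 = -(3 + M)*5/3 = -(15 + 5*M)/3 = -5 - 5*M/3)
f(s, E) = -677/1044 (f(s, E) = -(-50/(-87) - 78/(-108))/2 = -(-50*(-1/87) - 78*(-1/108))/2 = -(50/87 + 13/18)/2 = -½*677/522 = -677/1044)
(-39993 + 23255)*(f(51, 65) + q(-6, 4)³) = (-39993 + 23255)*(-677/1044 + (-5 - 5/3*(-6))³) = -16738*(-677/1044 + (-5 + 10)³) = -16738*(-677/1044 + 5³) = -16738*(-677/1044 + 125) = -16738*129823/1044 = -1086488687/522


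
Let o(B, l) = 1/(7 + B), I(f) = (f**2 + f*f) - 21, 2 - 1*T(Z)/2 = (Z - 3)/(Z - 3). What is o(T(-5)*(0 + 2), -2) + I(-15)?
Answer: 4720/11 ≈ 429.09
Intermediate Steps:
T(Z) = 2 (T(Z) = 4 - 2*(Z - 3)/(Z - 3) = 4 - 2*(-3 + Z)/(-3 + Z) = 4 - 2*1 = 4 - 2 = 2)
I(f) = -21 + 2*f**2 (I(f) = (f**2 + f**2) - 21 = 2*f**2 - 21 = -21 + 2*f**2)
o(T(-5)*(0 + 2), -2) + I(-15) = 1/(7 + 2*(0 + 2)) + (-21 + 2*(-15)**2) = 1/(7 + 2*2) + (-21 + 2*225) = 1/(7 + 4) + (-21 + 450) = 1/11 + 429 = 4720/11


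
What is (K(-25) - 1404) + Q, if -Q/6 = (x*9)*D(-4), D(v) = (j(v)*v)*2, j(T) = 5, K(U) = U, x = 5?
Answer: 9371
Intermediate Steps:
D(v) = 10*v (D(v) = (5*v)*2 = 10*v)
Q = 10800 (Q = -6*5*9*10*(-4) = -270*(-40) = -6*(-1800) = 10800)
(K(-25) - 1404) + Q = (-25 - 1404) + 10800 = -1429 + 10800 = 9371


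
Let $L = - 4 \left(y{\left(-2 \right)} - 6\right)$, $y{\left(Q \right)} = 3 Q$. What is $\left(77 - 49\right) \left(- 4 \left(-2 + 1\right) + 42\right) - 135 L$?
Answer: $-5192$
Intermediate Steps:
$L = 48$ ($L = - 4 \left(3 \left(-2\right) - 6\right) = - 4 \left(-6 - 6\right) = \left(-4\right) \left(-12\right) = 48$)
$\left(77 - 49\right) \left(- 4 \left(-2 + 1\right) + 42\right) - 135 L = \left(77 - 49\right) \left(- 4 \left(-2 + 1\right) + 42\right) - 6480 = 28 \left(\left(-4\right) \left(-1\right) + 42\right) - 6480 = 28 \left(4 + 42\right) - 6480 = 28 \cdot 46 - 6480 = 1288 - 6480 = -5192$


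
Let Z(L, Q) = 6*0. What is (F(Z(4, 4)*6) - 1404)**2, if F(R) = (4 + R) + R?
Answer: 1960000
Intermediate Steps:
Z(L, Q) = 0
F(R) = 4 + 2*R
(F(Z(4, 4)*6) - 1404)**2 = ((4 + 2*(0*6)) - 1404)**2 = ((4 + 2*0) - 1404)**2 = ((4 + 0) - 1404)**2 = (4 - 1404)**2 = (-1400)**2 = 1960000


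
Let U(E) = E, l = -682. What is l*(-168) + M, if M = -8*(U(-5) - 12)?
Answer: 114712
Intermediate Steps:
M = 136 (M = -8*(-5 - 12) = -8*(-17) = 136)
l*(-168) + M = -682*(-168) + 136 = 114576 + 136 = 114712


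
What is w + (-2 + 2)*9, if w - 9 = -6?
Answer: 3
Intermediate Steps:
w = 3 (w = 9 - 6 = 3)
w + (-2 + 2)*9 = 3 + (-2 + 2)*9 = 3 + 0*9 = 3 + 0 = 3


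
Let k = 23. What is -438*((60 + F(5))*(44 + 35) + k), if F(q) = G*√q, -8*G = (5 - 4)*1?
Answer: -2086194 + 17301*√5/4 ≈ -2.0765e+6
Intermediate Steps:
G = -⅛ (G = -(5 - 4)/8 = -1/8 = -⅛*1 = -⅛ ≈ -0.12500)
F(q) = -√q/8
-438*((60 + F(5))*(44 + 35) + k) = -438*((60 - √5/8)*(44 + 35) + 23) = -438*((60 - √5/8)*79 + 23) = -438*((4740 - 79*√5/8) + 23) = -438*(4763 - 79*√5/8) = -2086194 + 17301*√5/4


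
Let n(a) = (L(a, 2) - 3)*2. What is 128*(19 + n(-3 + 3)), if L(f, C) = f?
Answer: 1664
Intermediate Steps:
n(a) = -6 + 2*a (n(a) = (a - 3)*2 = (-3 + a)*2 = -6 + 2*a)
128*(19 + n(-3 + 3)) = 128*(19 + (-6 + 2*(-3 + 3))) = 128*(19 + (-6 + 2*0)) = 128*(19 + (-6 + 0)) = 128*(19 - 6) = 128*13 = 1664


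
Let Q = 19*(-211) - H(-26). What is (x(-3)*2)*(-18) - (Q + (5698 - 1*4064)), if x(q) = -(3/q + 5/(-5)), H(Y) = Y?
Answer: 2277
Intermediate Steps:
x(q) = 1 - 3/q (x(q) = -(3/q + 5*(-1/5)) = -(3/q - 1) = -(-1 + 3/q) = 1 - 3/q)
Q = -3983 (Q = 19*(-211) - 1*(-26) = -4009 + 26 = -3983)
(x(-3)*2)*(-18) - (Q + (5698 - 1*4064)) = (((-3 - 3)/(-3))*2)*(-18) - (-3983 + (5698 - 1*4064)) = (-1/3*(-6)*2)*(-18) - (-3983 + (5698 - 4064)) = (2*2)*(-18) - (-3983 + 1634) = 4*(-18) - 1*(-2349) = -72 + 2349 = 2277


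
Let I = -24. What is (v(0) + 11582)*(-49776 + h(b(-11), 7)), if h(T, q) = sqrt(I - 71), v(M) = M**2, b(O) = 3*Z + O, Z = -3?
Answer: -576505632 + 11582*I*sqrt(95) ≈ -5.7651e+8 + 1.1289e+5*I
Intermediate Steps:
b(O) = -9 + O (b(O) = 3*(-3) + O = -9 + O)
h(T, q) = I*sqrt(95) (h(T, q) = sqrt(-24 - 71) = sqrt(-95) = I*sqrt(95))
(v(0) + 11582)*(-49776 + h(b(-11), 7)) = (0**2 + 11582)*(-49776 + I*sqrt(95)) = (0 + 11582)*(-49776 + I*sqrt(95)) = 11582*(-49776 + I*sqrt(95)) = -576505632 + 11582*I*sqrt(95)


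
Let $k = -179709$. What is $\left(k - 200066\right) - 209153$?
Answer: $-588928$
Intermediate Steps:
$\left(k - 200066\right) - 209153 = \left(-179709 - 200066\right) - 209153 = -379775 - 209153 = -588928$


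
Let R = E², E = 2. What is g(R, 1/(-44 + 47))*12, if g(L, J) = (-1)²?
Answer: 12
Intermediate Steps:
R = 4 (R = 2² = 4)
g(L, J) = 1
g(R, 1/(-44 + 47))*12 = 1*12 = 12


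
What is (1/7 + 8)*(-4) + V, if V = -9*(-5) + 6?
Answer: 129/7 ≈ 18.429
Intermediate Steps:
V = 51 (V = 45 + 6 = 51)
(1/7 + 8)*(-4) + V = (1/7 + 8)*(-4) + 51 = (⅐ + 8)*(-4) + 51 = (57/7)*(-4) + 51 = -228/7 + 51 = 129/7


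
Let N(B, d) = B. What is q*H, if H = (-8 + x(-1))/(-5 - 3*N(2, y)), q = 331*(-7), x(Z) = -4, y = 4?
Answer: -27804/11 ≈ -2527.6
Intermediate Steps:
q = -2317
H = 12/11 (H = (-8 - 4)/(-5 - 3*2) = -12/(-5 - 6) = -12/(-11) = -12*(-1/11) = 12/11 ≈ 1.0909)
q*H = -2317*12/11 = -27804/11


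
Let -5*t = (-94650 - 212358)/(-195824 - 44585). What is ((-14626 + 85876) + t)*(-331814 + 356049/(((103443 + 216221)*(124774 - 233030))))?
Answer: -7564863525728220914098485/319980180941056 ≈ -2.3642e+10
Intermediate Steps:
t = -23616/92465 (t = -(-94650 - 212358)/(5*(-195824 - 44585)) = -(-307008)/(5*(-240409)) = -(-307008)*(-1)/(5*240409) = -⅕*23616/18493 = -23616/92465 ≈ -0.25540)
((-14626 + 85876) + t)*(-331814 + 356049/(((103443 + 216221)*(124774 - 233030)))) = ((-14626 + 85876) - 23616/92465)*(-331814 + 356049/(((103443 + 216221)*(124774 - 233030)))) = (71250 - 23616/92465)*(-331814 + 356049/((319664*(-108256)))) = 6588107634*(-331814 + 356049/(-34605545984))/92465 = 6588107634*(-331814 + 356049*(-1/34605545984))/92465 = 6588107634*(-331814 - 356049/34605545984)/92465 = (6588107634/92465)*(-11482604635491025/34605545984) = -7564863525728220914098485/319980180941056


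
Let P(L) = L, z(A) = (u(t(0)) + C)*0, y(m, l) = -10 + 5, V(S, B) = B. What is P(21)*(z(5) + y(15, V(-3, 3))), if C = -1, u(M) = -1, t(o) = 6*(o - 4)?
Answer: -105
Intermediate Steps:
t(o) = -24 + 6*o (t(o) = 6*(-4 + o) = -24 + 6*o)
y(m, l) = -5
z(A) = 0 (z(A) = (-1 - 1)*0 = -2*0 = 0)
P(21)*(z(5) + y(15, V(-3, 3))) = 21*(0 - 5) = 21*(-5) = -105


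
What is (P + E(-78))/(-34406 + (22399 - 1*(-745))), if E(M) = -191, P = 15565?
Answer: -7687/5631 ≈ -1.3651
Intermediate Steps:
(P + E(-78))/(-34406 + (22399 - 1*(-745))) = (15565 - 191)/(-34406 + (22399 - 1*(-745))) = 15374/(-34406 + (22399 + 745)) = 15374/(-34406 + 23144) = 15374/(-11262) = 15374*(-1/11262) = -7687/5631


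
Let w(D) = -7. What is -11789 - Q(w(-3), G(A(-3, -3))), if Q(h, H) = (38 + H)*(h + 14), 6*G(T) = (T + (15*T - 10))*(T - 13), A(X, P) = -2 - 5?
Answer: -44705/3 ≈ -14902.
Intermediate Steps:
A(X, P) = -7
G(T) = (-13 + T)*(-10 + 16*T)/6 (G(T) = ((T + (15*T - 10))*(T - 13))/6 = ((T + (-10 + 15*T))*(-13 + T))/6 = ((-10 + 16*T)*(-13 + T))/6 = ((-13 + T)*(-10 + 16*T))/6 = (-13 + T)*(-10 + 16*T)/6)
Q(h, H) = (14 + h)*(38 + H) (Q(h, H) = (38 + H)*(14 + h) = (14 + h)*(38 + H))
-11789 - Q(w(-3), G(A(-3, -3))) = -11789 - (532 + 14*(65/3 - 109/3*(-7) + (8/3)*(-7)²) + 38*(-7) + (65/3 - 109/3*(-7) + (8/3)*(-7)²)*(-7)) = -11789 - (532 + 14*(65/3 + 763/3 + (8/3)*49) - 266 + (65/3 + 763/3 + (8/3)*49)*(-7)) = -11789 - (532 + 14*(65/3 + 763/3 + 392/3) - 266 + (65/3 + 763/3 + 392/3)*(-7)) = -11789 - (532 + 14*(1220/3) - 266 + (1220/3)*(-7)) = -11789 - (532 + 17080/3 - 266 - 8540/3) = -11789 - 1*9338/3 = -11789 - 9338/3 = -44705/3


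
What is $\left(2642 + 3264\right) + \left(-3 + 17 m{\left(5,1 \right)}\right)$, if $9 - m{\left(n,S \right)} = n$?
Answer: $5971$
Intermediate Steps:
$m{\left(n,S \right)} = 9 - n$
$\left(2642 + 3264\right) + \left(-3 + 17 m{\left(5,1 \right)}\right) = \left(2642 + 3264\right) - \left(3 - 17 \left(9 - 5\right)\right) = 5906 - \left(3 - 17 \left(9 - 5\right)\right) = 5906 + \left(-3 + 17 \cdot 4\right) = 5906 + \left(-3 + 68\right) = 5906 + 65 = 5971$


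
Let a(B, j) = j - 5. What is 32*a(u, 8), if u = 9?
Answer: 96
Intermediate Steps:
a(B, j) = -5 + j
32*a(u, 8) = 32*(-5 + 8) = 32*3 = 96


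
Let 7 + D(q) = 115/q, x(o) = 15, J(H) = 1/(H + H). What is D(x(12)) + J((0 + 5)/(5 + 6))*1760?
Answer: 5810/3 ≈ 1936.7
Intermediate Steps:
J(H) = 1/(2*H)
D(q) = -7 + 115/q
D(x(12)) + J((0 + 5)/(5 + 6))*1760 = (-7 + 115/15) + (1/(2*(((0 + 5)/(5 + 6)))))*1760 = (-7 + 115*(1/15)) + (1/(2*((5/11))))*1760 = (-7 + 23/3) + (1/(2*((5*(1/11)))))*1760 = ⅔ + (1/(2*(5/11)))*1760 = ⅔ + ((½)*(11/5))*1760 = ⅔ + (11/10)*1760 = ⅔ + 1936 = 5810/3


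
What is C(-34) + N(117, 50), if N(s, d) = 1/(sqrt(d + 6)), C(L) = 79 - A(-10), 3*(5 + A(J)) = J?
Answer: 262/3 + sqrt(14)/28 ≈ 87.467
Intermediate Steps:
A(J) = -5 + J/3
C(L) = 262/3 (C(L) = 79 - (-5 + (1/3)*(-10)) = 79 - (-5 - 10/3) = 79 - 1*(-25/3) = 79 + 25/3 = 262/3)
N(s, d) = 1/sqrt(6 + d) (N(s, d) = 1/(sqrt(6 + d)) = 1/sqrt(6 + d))
C(-34) + N(117, 50) = 262/3 + 1/sqrt(6 + 50) = 262/3 + 1/sqrt(56) = 262/3 + sqrt(14)/28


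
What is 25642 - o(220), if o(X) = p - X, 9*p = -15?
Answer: 77591/3 ≈ 25864.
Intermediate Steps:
p = -5/3 (p = (1/9)*(-15) = -5/3 ≈ -1.6667)
o(X) = -5/3 - X
25642 - o(220) = 25642 - (-5/3 - 1*220) = 25642 - (-5/3 - 220) = 25642 - 1*(-665/3) = 25642 + 665/3 = 77591/3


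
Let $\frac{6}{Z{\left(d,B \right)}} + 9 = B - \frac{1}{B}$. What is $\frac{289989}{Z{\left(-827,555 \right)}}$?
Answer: $\frac{9763897409}{370} \approx 2.6389 \cdot 10^{7}$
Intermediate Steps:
$Z{\left(d,B \right)} = \frac{6}{-9 + B - \frac{1}{B}}$ ($Z{\left(d,B \right)} = \frac{6}{-9 + \left(B - \frac{1}{B}\right)} = \frac{6}{-9 + B - \frac{1}{B}}$)
$\frac{289989}{Z{\left(-827,555 \right)}} = \frac{289989}{6 \cdot 555 \frac{1}{-1 + 555^{2} - 4995}} = \frac{289989}{6 \cdot 555 \frac{1}{-1 + 308025 - 4995}} = \frac{289989}{6 \cdot 555 \cdot \frac{1}{303029}} = \frac{289989}{\frac{3330}{303029}} = 289989 \cdot \frac{303029}{3330} = \frac{9763897409}{370}$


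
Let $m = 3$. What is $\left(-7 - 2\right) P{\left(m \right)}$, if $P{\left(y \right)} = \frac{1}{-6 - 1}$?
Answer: $\frac{9}{7} \approx 1.2857$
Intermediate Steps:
$P{\left(y \right)} = - \frac{1}{7}$ ($P{\left(y \right)} = \frac{1}{-7} = - \frac{1}{7}$)
$\left(-7 - 2\right) P{\left(m \right)} = \left(-7 - 2\right) \left(- \frac{1}{7}\right) = \left(-9\right) \left(- \frac{1}{7}\right) = \frac{9}{7}$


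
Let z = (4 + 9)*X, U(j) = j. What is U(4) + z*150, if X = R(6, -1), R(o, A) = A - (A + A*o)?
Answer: 11704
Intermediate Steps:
R(o, A) = -A*o (R(o, A) = A + (-A - A*o) = -A*o)
X = 6 (X = -1*(-1)*6 = 6)
z = 78 (z = (4 + 9)*6 = 13*6 = 78)
U(4) + z*150 = 4 + 78*150 = 4 + 11700 = 11704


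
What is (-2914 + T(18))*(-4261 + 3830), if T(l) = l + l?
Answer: 1240418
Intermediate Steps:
T(l) = 2*l
(-2914 + T(18))*(-4261 + 3830) = (-2914 + 2*18)*(-4261 + 3830) = (-2914 + 36)*(-431) = -2878*(-431) = 1240418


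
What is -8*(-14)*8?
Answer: 896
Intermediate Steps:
-8*(-14)*8 = 112*8 = 896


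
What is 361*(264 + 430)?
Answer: 250534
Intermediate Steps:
361*(264 + 430) = 361*694 = 250534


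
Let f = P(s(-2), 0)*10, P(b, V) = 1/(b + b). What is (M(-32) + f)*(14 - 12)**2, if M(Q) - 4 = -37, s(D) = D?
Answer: -142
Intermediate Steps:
P(b, V) = 1/(2*b)
M(Q) = -33 (M(Q) = 4 - 37 = -33)
f = -5/2 (f = ((1/2)/(-2))*10 = ((1/2)*(-1/2))*10 = -1/4*10 = -5/2 ≈ -2.5000)
(M(-32) + f)*(14 - 12)**2 = (-33 - 5/2)*(14 - 12)**2 = -71/2*2**2 = -71/2*4 = -142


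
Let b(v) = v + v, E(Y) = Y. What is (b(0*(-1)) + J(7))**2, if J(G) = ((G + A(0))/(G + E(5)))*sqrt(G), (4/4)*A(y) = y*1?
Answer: 343/144 ≈ 2.3819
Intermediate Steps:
A(y) = y (A(y) = y*1 = y)
b(v) = 2*v
J(G) = G**(3/2)/(5 + G) (J(G) = ((G + 0)/(G + 5))*sqrt(G) = (G/(5 + G))*sqrt(G) = G**(3/2)/(5 + G))
(b(0*(-1)) + J(7))**2 = (2*(0*(-1)) + 7**(3/2)/(5 + 7))**2 = (2*0 + (7*sqrt(7))/12)**2 = (0 + (7*sqrt(7))*(1/12))**2 = (0 + 7*sqrt(7)/12)**2 = (7*sqrt(7)/12)**2 = 343/144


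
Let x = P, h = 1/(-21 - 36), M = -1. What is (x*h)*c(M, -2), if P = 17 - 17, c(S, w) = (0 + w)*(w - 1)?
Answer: 0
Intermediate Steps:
c(S, w) = w*(-1 + w)
h = -1/57 (h = 1/(-57) = -1/57 ≈ -0.017544)
P = 0
x = 0
(x*h)*c(M, -2) = (0*(-1/57))*(-2*(-1 - 2)) = 0*(-2*(-3)) = 0*6 = 0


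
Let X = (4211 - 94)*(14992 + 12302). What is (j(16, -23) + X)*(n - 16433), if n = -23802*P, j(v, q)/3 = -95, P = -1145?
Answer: 3060581461997841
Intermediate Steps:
j(v, q) = -285 (j(v, q) = 3*(-95) = -285)
n = 27253290 (n = -23802/(1/(-1145)) = -23802/(-1/1145) = -23802*(-1145) = 27253290)
X = 112369398 (X = 4117*27294 = 112369398)
(j(16, -23) + X)*(n - 16433) = (-285 + 112369398)*(27253290 - 16433) = 112369113*27236857 = 3060581461997841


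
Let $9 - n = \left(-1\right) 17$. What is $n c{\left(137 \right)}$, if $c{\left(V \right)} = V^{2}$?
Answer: $487994$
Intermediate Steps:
$n = 26$ ($n = 9 - \left(-1\right) 17 = 9 - -17 = 9 + 17 = 26$)
$n c{\left(137 \right)} = 26 \cdot 137^{2} = 26 \cdot 18769 = 487994$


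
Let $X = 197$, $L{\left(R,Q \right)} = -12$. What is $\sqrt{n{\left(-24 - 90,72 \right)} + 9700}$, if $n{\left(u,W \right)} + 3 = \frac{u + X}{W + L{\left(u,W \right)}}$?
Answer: $\frac{\sqrt{8728545}}{30} \approx 98.48$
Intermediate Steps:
$n{\left(u,W \right)} = -3 + \frac{197 + u}{-12 + W}$ ($n{\left(u,W \right)} = -3 + \frac{u + 197}{W - 12} = -3 + \frac{197 + u}{-12 + W}$)
$\sqrt{n{\left(-24 - 90,72 \right)} + 9700} = \sqrt{\frac{233 - 114 - 216}{-12 + 72} + 9700} = \sqrt{\frac{233 - 114 - 216}{60} + 9700} = \sqrt{\frac{1}{60} \left(-97\right) + 9700} = \sqrt{- \frac{97}{60} + 9700} = \sqrt{\frac{581903}{60}} = \frac{\sqrt{8728545}}{30}$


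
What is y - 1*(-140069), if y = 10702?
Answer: 150771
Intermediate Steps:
y - 1*(-140069) = 10702 - 1*(-140069) = 10702 + 140069 = 150771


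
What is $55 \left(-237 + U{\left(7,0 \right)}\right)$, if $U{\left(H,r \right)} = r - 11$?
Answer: $-13640$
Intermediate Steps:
$U{\left(H,r \right)} = -11 + r$
$55 \left(-237 + U{\left(7,0 \right)}\right) = 55 \left(-237 + \left(-11 + 0\right)\right) = 55 \left(-237 - 11\right) = 55 \left(-248\right) = -13640$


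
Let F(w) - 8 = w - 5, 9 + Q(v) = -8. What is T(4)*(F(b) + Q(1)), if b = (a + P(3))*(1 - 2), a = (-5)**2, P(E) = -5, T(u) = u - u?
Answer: 0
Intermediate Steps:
T(u) = 0
Q(v) = -17 (Q(v) = -9 - 8 = -17)
a = 25
b = -20 (b = (25 - 5)*(1 - 2) = 20*(-1) = -20)
F(w) = 3 + w (F(w) = 8 + (w - 5) = 8 + (-5 + w) = 3 + w)
T(4)*(F(b) + Q(1)) = 0*((3 - 20) - 17) = 0*(-17 - 17) = 0*(-34) = 0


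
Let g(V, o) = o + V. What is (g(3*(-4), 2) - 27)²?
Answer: 1369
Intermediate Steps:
g(V, o) = V + o
(g(3*(-4), 2) - 27)² = ((3*(-4) + 2) - 27)² = ((-12 + 2) - 27)² = (-10 - 27)² = (-37)² = 1369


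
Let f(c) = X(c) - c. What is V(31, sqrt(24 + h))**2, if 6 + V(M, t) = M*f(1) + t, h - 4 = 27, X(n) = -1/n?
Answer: (68 - sqrt(55))**2 ≈ 3670.4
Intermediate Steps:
h = 31 (h = 4 + 27 = 31)
f(c) = -c - 1/c (f(c) = -1/c - c = -c - 1/c)
V(M, t) = -6 + t - 2*M (V(M, t) = -6 + (M*(-1*1 - 1/1) + t) = -6 + (M*(-1 - 1*1) + t) = -6 + (M*(-1 - 1) + t) = -6 + (M*(-2) + t) = -6 + (-2*M + t) = -6 + (t - 2*M) = -6 + t - 2*M)
V(31, sqrt(24 + h))**2 = (-6 + sqrt(24 + 31) - 2*31)**2 = (-6 + sqrt(55) - 62)**2 = (-68 + sqrt(55))**2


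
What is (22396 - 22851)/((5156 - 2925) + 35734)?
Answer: -91/7593 ≈ -0.011985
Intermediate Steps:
(22396 - 22851)/((5156 - 2925) + 35734) = -455/(2231 + 35734) = -455/37965 = -455*1/37965 = -91/7593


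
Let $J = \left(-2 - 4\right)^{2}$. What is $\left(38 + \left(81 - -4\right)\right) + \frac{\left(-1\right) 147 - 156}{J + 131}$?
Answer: $\frac{20238}{167} \approx 121.19$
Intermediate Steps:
$J = 36$ ($J = \left(-6\right)^{2} = 36$)
$\left(38 + \left(81 - -4\right)\right) + \frac{\left(-1\right) 147 - 156}{J + 131} = \left(38 + \left(81 - -4\right)\right) + \frac{\left(-1\right) 147 - 156}{36 + 131} = \left(38 + \left(81 + 4\right)\right) + \frac{-147 - 156}{167} = \left(38 + 85\right) - \frac{303}{167} = 123 - \frac{303}{167} = \frac{20238}{167}$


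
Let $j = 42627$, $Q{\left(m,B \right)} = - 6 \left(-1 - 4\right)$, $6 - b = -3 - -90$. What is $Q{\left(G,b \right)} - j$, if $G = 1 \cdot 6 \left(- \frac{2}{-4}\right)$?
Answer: $-42597$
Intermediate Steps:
$G = 3$ ($G = 6 \left(\left(-2\right) \left(- \frac{1}{4}\right)\right) = 6 \cdot \frac{1}{2} = 3$)
$b = -81$ ($b = 6 - \left(-3 - -90\right) = 6 - \left(-3 + 90\right) = 6 - 87 = -81$)
$Q{\left(m,B \right)} = 30$ ($Q{\left(m,B \right)} = \left(-6\right) \left(-5\right) = 30$)
$Q{\left(G,b \right)} - j = 30 - 42627 = -42597$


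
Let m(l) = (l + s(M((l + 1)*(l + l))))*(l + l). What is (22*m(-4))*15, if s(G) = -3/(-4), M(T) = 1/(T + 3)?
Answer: 8580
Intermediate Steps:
M(T) = 1/(3 + T)
s(G) = ¾ (s(G) = -3*(-¼) = ¾)
m(l) = 2*l*(¾ + l) (m(l) = (l + ¾)*(l + l) = (¾ + l)*(2*l) = 2*l*(¾ + l))
(22*m(-4))*15 = (22*((½)*(-4)*(3 + 4*(-4))))*15 = (22*((½)*(-4)*(3 - 16)))*15 = (22*((½)*(-4)*(-13)))*15 = (22*26)*15 = 572*15 = 8580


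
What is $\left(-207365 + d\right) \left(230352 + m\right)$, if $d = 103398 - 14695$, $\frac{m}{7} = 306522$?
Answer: $-281941623972$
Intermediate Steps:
$m = 2145654$ ($m = 7 \cdot 306522 = 2145654$)
$d = 88703$
$\left(-207365 + d\right) \left(230352 + m\right) = \left(-207365 + 88703\right) \left(230352 + 2145654\right) = \left(-118662\right) 2376006 = -281941623972$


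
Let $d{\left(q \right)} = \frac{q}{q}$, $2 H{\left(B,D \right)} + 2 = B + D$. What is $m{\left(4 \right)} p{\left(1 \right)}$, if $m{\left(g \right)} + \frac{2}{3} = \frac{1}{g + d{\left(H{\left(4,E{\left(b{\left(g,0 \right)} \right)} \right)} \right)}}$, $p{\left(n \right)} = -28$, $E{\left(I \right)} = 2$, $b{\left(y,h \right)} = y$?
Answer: $\frac{196}{15} \approx 13.067$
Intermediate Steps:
$H{\left(B,D \right)} = -1 + \frac{B}{2} + \frac{D}{2}$ ($H{\left(B,D \right)} = -1 + \frac{B + D}{2} = -1 + \left(\frac{B}{2} + \frac{D}{2}\right) = -1 + \frac{B}{2} + \frac{D}{2}$)
$d{\left(q \right)} = 1$
$m{\left(g \right)} = - \frac{2}{3} + \frac{1}{1 + g}$ ($m{\left(g \right)} = - \frac{2}{3} + \frac{1}{g + 1} = - \frac{2}{3} + \frac{1}{1 + g}$)
$m{\left(4 \right)} p{\left(1 \right)} = \frac{1 - 8}{3 \left(1 + 4\right)} \left(-28\right) = \frac{1 - 8}{3 \cdot 5} \left(-28\right) = \frac{1}{3} \cdot \frac{1}{5} \left(-7\right) \left(-28\right) = \left(- \frac{7}{15}\right) \left(-28\right) = \frac{196}{15}$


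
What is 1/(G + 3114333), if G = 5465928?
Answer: 1/8580261 ≈ 1.1655e-7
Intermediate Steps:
1/(G + 3114333) = 1/(5465928 + 3114333) = 1/8580261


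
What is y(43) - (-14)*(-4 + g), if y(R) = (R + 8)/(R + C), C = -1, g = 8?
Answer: 801/14 ≈ 57.214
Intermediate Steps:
y(R) = (8 + R)/(-1 + R) (y(R) = (R + 8)/(R - 1) = (8 + R)/(-1 + R))
y(43) - (-14)*(-4 + g) = (8 + 43)/(-1 + 43) - (-14)*(-4 + 8) = 51/42 - (-14)*4 = (1/42)*51 - 1*(-56) = 17/14 + 56 = 801/14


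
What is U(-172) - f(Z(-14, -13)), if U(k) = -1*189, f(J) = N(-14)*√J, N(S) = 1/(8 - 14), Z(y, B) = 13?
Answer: -189 + √13/6 ≈ -188.40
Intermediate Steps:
N(S) = -⅙ (N(S) = 1/(-6) = -⅙)
f(J) = -√J/6
U(k) = -189
U(-172) - f(Z(-14, -13)) = -189 - (-1)*√13/6 = -189 + √13/6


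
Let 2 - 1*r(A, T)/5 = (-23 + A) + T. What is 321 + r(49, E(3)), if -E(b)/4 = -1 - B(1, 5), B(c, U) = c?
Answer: 161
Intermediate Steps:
E(b) = 8 (E(b) = -4*(-1 - 1*1) = -4*(-1 - 1) = -4*(-2) = 8)
r(A, T) = 125 - 5*A - 5*T (r(A, T) = 10 - 5*((-23 + A) + T) = 10 - 5*(-23 + A + T) = 10 + (115 - 5*A - 5*T) = 125 - 5*A - 5*T)
321 + r(49, E(3)) = 321 + (125 - 5*49 - 5*8) = 321 + (125 - 245 - 40) = 321 - 160 = 161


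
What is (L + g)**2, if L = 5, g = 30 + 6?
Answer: 1681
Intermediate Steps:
g = 36
(L + g)**2 = (5 + 36)**2 = 41**2 = 1681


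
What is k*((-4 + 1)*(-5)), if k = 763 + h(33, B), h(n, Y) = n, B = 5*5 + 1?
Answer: 11940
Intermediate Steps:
B = 26 (B = 25 + 1 = 26)
k = 796 (k = 763 + 33 = 796)
k*((-4 + 1)*(-5)) = 796*((-4 + 1)*(-5)) = 796*(-3*(-5)) = 796*15 = 11940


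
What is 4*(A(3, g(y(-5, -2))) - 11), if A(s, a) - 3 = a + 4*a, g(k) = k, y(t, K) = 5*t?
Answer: -532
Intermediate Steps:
A(s, a) = 3 + 5*a (A(s, a) = 3 + (a + 4*a) = 3 + 5*a)
4*(A(3, g(y(-5, -2))) - 11) = 4*((3 + 5*(5*(-5))) - 11) = 4*((3 + 5*(-25)) - 11) = 4*((3 - 125) - 11) = 4*(-122 - 11) = 4*(-133) = -532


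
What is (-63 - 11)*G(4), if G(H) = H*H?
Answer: -1184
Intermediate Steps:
G(H) = H**2
(-63 - 11)*G(4) = (-63 - 11)*4**2 = -74*16 = -1184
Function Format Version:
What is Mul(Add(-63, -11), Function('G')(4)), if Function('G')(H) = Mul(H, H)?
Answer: -1184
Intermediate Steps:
Function('G')(H) = Pow(H, 2)
Mul(Add(-63, -11), Function('G')(4)) = Mul(Add(-63, -11), Pow(4, 2)) = Mul(-74, 16) = -1184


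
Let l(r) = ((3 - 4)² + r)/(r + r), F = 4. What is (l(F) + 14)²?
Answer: 13689/64 ≈ 213.89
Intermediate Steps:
l(r) = (1 + r)/(2*r) (l(r) = ((-1)² + r)/((2*r)) = (1 + r)*(1/(2*r)) = (1 + r)/(2*r))
(l(F) + 14)² = ((½)*(1 + 4)/4 + 14)² = ((½)*(¼)*5 + 14)² = (5/8 + 14)² = (117/8)² = 13689/64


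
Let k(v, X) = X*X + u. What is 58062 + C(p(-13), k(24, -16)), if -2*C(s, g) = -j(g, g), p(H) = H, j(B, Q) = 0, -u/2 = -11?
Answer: 58062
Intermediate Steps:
u = 22 (u = -2*(-11) = 22)
k(v, X) = 22 + X² (k(v, X) = X*X + 22 = X² + 22 = 22 + X²)
C(s, g) = 0 (C(s, g) = -(-1)*0/2 = -½*0 = 0)
58062 + C(p(-13), k(24, -16)) = 58062 + 0 = 58062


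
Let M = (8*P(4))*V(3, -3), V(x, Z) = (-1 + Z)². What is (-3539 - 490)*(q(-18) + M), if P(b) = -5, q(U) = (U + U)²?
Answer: -2643024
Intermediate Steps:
q(U) = 4*U² (q(U) = (2*U)² = 4*U²)
M = -640 (M = (8*(-5))*(-1 - 3)² = -40*(-4)² = -40*16 = -640)
(-3539 - 490)*(q(-18) + M) = (-3539 - 490)*(4*(-18)² - 640) = -4029*(4*324 - 640) = -4029*(1296 - 640) = -4029*656 = -2643024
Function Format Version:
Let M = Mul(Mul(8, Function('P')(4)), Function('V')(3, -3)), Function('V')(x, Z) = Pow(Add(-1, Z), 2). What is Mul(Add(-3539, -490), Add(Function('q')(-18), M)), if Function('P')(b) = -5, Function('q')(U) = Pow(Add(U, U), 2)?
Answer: -2643024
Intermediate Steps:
Function('q')(U) = Mul(4, Pow(U, 2)) (Function('q')(U) = Pow(Mul(2, U), 2) = Mul(4, Pow(U, 2)))
M = -640 (M = Mul(Mul(8, -5), Pow(Add(-1, -3), 2)) = Mul(-40, Pow(-4, 2)) = Mul(-40, 16) = -640)
Mul(Add(-3539, -490), Add(Function('q')(-18), M)) = Mul(Add(-3539, -490), Add(Mul(4, Pow(-18, 2)), -640)) = Mul(-4029, Add(Mul(4, 324), -640)) = Mul(-4029, Add(1296, -640)) = Mul(-4029, 656) = -2643024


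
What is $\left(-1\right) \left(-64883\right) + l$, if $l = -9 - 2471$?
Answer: $62403$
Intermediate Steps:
$l = -2480$ ($l = -9 - 2471 = -2480$)
$\left(-1\right) \left(-64883\right) + l = \left(-1\right) \left(-64883\right) - 2480 = 64883 - 2480 = 62403$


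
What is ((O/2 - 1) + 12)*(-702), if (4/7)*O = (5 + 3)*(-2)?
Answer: 2106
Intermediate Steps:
O = -28 (O = 7*((5 + 3)*(-2))/4 = 7*(8*(-2))/4 = (7/4)*(-16) = -28)
((O/2 - 1) + 12)*(-702) = ((-28/2 - 1) + 12)*(-702) = (((½)*(-28) - 1) + 12)*(-702) = ((-14 - 1) + 12)*(-702) = (-15 + 12)*(-702) = -3*(-702) = 2106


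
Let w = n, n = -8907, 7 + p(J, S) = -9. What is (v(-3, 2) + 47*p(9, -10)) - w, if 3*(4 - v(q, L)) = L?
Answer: 24475/3 ≈ 8158.3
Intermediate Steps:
p(J, S) = -16 (p(J, S) = -7 - 9 = -16)
v(q, L) = 4 - L/3
w = -8907
(v(-3, 2) + 47*p(9, -10)) - w = ((4 - ⅓*2) + 47*(-16)) - 1*(-8907) = ((4 - ⅔) - 752) + 8907 = (10/3 - 752) + 8907 = -2246/3 + 8907 = 24475/3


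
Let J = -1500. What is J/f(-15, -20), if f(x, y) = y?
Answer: 75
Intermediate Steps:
J/f(-15, -20) = -1500/(-20) = -1500*(-1/20) = 75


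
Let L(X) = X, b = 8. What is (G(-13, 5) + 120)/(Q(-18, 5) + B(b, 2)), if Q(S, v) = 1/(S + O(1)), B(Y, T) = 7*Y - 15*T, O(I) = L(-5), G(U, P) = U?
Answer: 2461/597 ≈ 4.1223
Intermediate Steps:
O(I) = -5
B(Y, T) = -15*T + 7*Y
Q(S, v) = 1/(-5 + S) (Q(S, v) = 1/(S - 5) = 1/(-5 + S))
(G(-13, 5) + 120)/(Q(-18, 5) + B(b, 2)) = (-13 + 120)/(1/(-5 - 18) + (-15*2 + 7*8)) = 107/(1/(-23) + (-30 + 56)) = 107/(-1/23 + 26) = 107/(597/23) = 107*(23/597) = 2461/597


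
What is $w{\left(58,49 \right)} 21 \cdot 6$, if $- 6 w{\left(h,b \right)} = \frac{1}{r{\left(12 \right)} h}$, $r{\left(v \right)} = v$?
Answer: $- \frac{7}{232} \approx -0.030172$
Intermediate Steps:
$w{\left(h,b \right)} = - \frac{1}{72 h}$ ($w{\left(h,b \right)} = - \frac{1}{6 \cdot 12 h} = - \frac{\frac{1}{12} \frac{1}{h}}{6} = - \frac{1}{72 h}$)
$w{\left(58,49 \right)} 21 \cdot 6 = - \frac{1}{72 \cdot 58} \cdot 21 \cdot 6 = \left(- \frac{1}{72}\right) \frac{1}{58} \cdot 126 = \left(- \frac{1}{4176}\right) 126 = - \frac{7}{232}$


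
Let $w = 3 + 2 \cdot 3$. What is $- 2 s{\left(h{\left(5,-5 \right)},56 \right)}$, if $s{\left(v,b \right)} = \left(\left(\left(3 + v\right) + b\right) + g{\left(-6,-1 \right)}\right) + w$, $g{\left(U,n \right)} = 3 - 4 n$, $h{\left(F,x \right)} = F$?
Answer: $-160$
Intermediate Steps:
$w = 9$ ($w = 3 + 6 = 9$)
$s{\left(v,b \right)} = 19 + b + v$ ($s{\left(v,b \right)} = \left(\left(\left(3 + v\right) + b\right) + \left(3 - -4\right)\right) + 9 = \left(\left(3 + b + v\right) + \left(3 + 4\right)\right) + 9 = \left(\left(3 + b + v\right) + 7\right) + 9 = \left(10 + b + v\right) + 9 = 19 + b + v$)
$- 2 s{\left(h{\left(5,-5 \right)},56 \right)} = - 2 \left(19 + 56 + 5\right) = \left(-2\right) 80 = -160$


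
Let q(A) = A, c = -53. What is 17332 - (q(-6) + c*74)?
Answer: 21260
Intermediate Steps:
17332 - (q(-6) + c*74) = 17332 - (-6 - 53*74) = 17332 - (-6 - 3922) = 17332 - 1*(-3928) = 17332 + 3928 = 21260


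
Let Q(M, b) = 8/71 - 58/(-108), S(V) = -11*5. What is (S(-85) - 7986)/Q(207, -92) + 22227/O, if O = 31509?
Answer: -323780568763/26162973 ≈ -12376.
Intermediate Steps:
S(V) = -55
Q(M, b) = 2491/3834 (Q(M, b) = 8*(1/71) - 58*(-1/108) = 8/71 + 29/54 = 2491/3834)
(S(-85) - 7986)/Q(207, -92) + 22227/O = (-55 - 7986)/(2491/3834) + 22227/31509 = -8041*3834/2491 + 22227*(1/31509) = -30829194/2491 + 7409/10503 = -323780568763/26162973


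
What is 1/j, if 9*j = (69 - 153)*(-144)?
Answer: 1/1344 ≈ 0.00074405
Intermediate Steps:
j = 1344 (j = ((69 - 153)*(-144))/9 = (-84*(-144))/9 = (1/9)*12096 = 1344)
1/j = 1/1344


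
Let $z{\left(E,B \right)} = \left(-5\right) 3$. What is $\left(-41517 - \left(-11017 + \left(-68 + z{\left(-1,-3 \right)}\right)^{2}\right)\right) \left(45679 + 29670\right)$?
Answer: $-2817223761$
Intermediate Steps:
$z{\left(E,B \right)} = -15$
$\left(-41517 - \left(-11017 + \left(-68 + z{\left(-1,-3 \right)}\right)^{2}\right)\right) \left(45679 + 29670\right) = \left(-41517 + \left(11017 - \left(-68 - 15\right)^{2}\right)\right) \left(45679 + 29670\right) = \left(-41517 + \left(11017 - \left(-83\right)^{2}\right)\right) 75349 = \left(-41517 + \left(11017 - 6889\right)\right) 75349 = \left(-41517 + 4128\right) 75349 = \left(-37389\right) 75349 = -2817223761$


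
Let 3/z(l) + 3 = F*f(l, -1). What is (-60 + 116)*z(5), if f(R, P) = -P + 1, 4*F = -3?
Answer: -112/3 ≈ -37.333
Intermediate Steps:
F = -¾ (F = (¼)*(-3) = -¾ ≈ -0.75000)
f(R, P) = 1 - P
z(l) = -⅔ (z(l) = 3/(-3 - 3*(1 - 1*(-1))/4) = 3/(-3 - 3*(1 + 1)/4) = 3/(-3 - ¾*2) = 3/(-3 - 3/2) = 3/(-9/2) = 3*(-2/9) = -⅔)
(-60 + 116)*z(5) = (-60 + 116)*(-⅔) = 56*(-⅔) = -112/3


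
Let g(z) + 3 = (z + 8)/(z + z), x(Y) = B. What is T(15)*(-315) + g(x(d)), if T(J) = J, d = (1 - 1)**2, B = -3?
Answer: -28373/6 ≈ -4728.8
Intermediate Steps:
d = 0 (d = 0**2 = 0)
x(Y) = -3
g(z) = -3 + (8 + z)/(2*z) (g(z) = -3 + (z + 8)/(z + z) = -3 + (8 + z)/((2*z)) = -3 + (8 + z)*(1/(2*z)) = -3 + (8 + z)/(2*z))
T(15)*(-315) + g(x(d)) = 15*(-315) + (-5/2 + 4/(-3)) = -4725 + (-5/2 + 4*(-1/3)) = -4725 + (-5/2 - 4/3) = -4725 - 23/6 = -28373/6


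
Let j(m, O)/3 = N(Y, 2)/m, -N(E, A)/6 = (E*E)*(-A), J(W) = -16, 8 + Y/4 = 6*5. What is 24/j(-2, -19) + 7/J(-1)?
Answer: -1271/2904 ≈ -0.43767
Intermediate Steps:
Y = 88 (Y = -32 + 4*(6*5) = -32 + 4*30 = -32 + 120 = 88)
N(E, A) = 6*A*E**2 (N(E, A) = -6*E*E*(-A) = -6*E**2*(-A) = -(-6)*A*E**2 = 6*A*E**2)
j(m, O) = 278784/m (j(m, O) = 3*((6*2*88**2)/m) = 3*((6*2*7744)/m) = 3*(92928/m) = 278784/m)
24/j(-2, -19) + 7/J(-1) = 24/((278784/(-2))) + 7/(-16) = 24/((278784*(-1/2))) + 7*(-1/16) = 24/(-139392) - 7/16 = 24*(-1/139392) - 7/16 = -1/5808 - 7/16 = -1271/2904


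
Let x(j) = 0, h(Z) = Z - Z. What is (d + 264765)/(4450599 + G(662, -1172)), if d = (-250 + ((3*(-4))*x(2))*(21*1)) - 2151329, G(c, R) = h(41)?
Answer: -69882/164837 ≈ -0.42395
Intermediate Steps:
h(Z) = 0
G(c, R) = 0
d = -2151579 (d = (-250 + ((3*(-4))*0)*(21*1)) - 2151329 = (-250 - 12*0*21) - 2151329 = (-250 + 0*21) - 2151329 = (-250 + 0) - 2151329 = -250 - 2151329 = -2151579)
(d + 264765)/(4450599 + G(662, -1172)) = (-2151579 + 264765)/(4450599 + 0) = -1886814/4450599 = -1886814*1/4450599 = -69882/164837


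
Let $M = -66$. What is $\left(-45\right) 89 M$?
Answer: $264330$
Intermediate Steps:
$\left(-45\right) 89 M = \left(-45\right) 89 \left(-66\right) = \left(-4005\right) \left(-66\right) = 264330$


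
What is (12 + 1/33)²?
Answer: 157609/1089 ≈ 144.73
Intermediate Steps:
(12 + 1/33)² = (397/33)² = 157609/1089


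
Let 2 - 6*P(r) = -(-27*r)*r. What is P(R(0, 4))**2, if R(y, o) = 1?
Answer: 625/36 ≈ 17.361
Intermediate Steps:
P(r) = 1/3 - 9*r**2/2 (P(r) = 1/3 - (-1)*(-27*r)*r/6 = 1/3 - (-1)*(-27*r**2)/6 = 1/3 - 9*r**2/2)
P(R(0, 4))**2 = (1/3 - 9/2*1**2)**2 = (1/3 - 9/2*1)**2 = (1/3 - 9/2)**2 = (-25/6)**2 = 625/36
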